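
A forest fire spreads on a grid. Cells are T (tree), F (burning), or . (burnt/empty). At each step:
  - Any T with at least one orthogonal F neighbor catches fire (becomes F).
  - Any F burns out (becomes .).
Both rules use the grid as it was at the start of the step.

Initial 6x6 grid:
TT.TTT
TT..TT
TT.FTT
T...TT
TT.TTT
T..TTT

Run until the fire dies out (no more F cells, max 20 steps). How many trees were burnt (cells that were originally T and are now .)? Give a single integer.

Step 1: +1 fires, +1 burnt (F count now 1)
Step 2: +3 fires, +1 burnt (F count now 3)
Step 3: +4 fires, +3 burnt (F count now 4)
Step 4: +5 fires, +4 burnt (F count now 5)
Step 5: +2 fires, +5 burnt (F count now 2)
Step 6: +0 fires, +2 burnt (F count now 0)
Fire out after step 6
Initially T: 25, now '.': 26
Total burnt (originally-T cells now '.'): 15

Answer: 15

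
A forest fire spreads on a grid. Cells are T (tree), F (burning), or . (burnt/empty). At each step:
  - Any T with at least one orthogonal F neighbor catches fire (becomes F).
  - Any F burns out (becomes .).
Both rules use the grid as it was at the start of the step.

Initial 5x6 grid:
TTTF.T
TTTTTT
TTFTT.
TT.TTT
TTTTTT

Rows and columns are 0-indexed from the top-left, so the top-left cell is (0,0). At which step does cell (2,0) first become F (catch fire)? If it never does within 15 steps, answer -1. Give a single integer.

Step 1: cell (2,0)='T' (+5 fires, +2 burnt)
Step 2: cell (2,0)='F' (+7 fires, +5 burnt)
  -> target ignites at step 2
Step 3: cell (2,0)='.' (+7 fires, +7 burnt)
Step 4: cell (2,0)='.' (+5 fires, +7 burnt)
Step 5: cell (2,0)='.' (+1 fires, +5 burnt)
Step 6: cell (2,0)='.' (+0 fires, +1 burnt)
  fire out at step 6

2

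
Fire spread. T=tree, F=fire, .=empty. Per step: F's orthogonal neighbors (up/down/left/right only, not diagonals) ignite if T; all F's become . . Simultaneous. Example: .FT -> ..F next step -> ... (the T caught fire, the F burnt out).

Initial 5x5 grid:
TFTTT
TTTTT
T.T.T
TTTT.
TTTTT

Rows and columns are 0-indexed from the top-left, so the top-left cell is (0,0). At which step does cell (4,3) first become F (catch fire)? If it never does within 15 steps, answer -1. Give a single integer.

Step 1: cell (4,3)='T' (+3 fires, +1 burnt)
Step 2: cell (4,3)='T' (+3 fires, +3 burnt)
Step 3: cell (4,3)='T' (+4 fires, +3 burnt)
Step 4: cell (4,3)='T' (+3 fires, +4 burnt)
Step 5: cell (4,3)='T' (+5 fires, +3 burnt)
Step 6: cell (4,3)='F' (+2 fires, +5 burnt)
  -> target ignites at step 6
Step 7: cell (4,3)='.' (+1 fires, +2 burnt)
Step 8: cell (4,3)='.' (+0 fires, +1 burnt)
  fire out at step 8

6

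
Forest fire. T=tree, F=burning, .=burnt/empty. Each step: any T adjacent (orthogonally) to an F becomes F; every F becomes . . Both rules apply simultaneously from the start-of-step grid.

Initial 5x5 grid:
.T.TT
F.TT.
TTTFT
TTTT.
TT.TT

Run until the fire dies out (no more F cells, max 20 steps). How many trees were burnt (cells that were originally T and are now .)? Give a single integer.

Step 1: +5 fires, +2 burnt (F count now 5)
Step 2: +6 fires, +5 burnt (F count now 6)
Step 3: +4 fires, +6 burnt (F count now 4)
Step 4: +1 fires, +4 burnt (F count now 1)
Step 5: +0 fires, +1 burnt (F count now 0)
Fire out after step 5
Initially T: 17, now '.': 24
Total burnt (originally-T cells now '.'): 16

Answer: 16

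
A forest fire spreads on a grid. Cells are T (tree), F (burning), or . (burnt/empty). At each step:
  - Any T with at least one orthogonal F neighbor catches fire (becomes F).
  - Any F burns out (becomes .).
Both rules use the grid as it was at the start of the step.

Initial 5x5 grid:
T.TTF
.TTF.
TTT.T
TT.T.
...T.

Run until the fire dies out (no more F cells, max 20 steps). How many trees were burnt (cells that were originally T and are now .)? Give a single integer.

Answer: 9

Derivation:
Step 1: +2 fires, +2 burnt (F count now 2)
Step 2: +3 fires, +2 burnt (F count now 3)
Step 3: +1 fires, +3 burnt (F count now 1)
Step 4: +2 fires, +1 burnt (F count now 2)
Step 5: +1 fires, +2 burnt (F count now 1)
Step 6: +0 fires, +1 burnt (F count now 0)
Fire out after step 6
Initially T: 13, now '.': 21
Total burnt (originally-T cells now '.'): 9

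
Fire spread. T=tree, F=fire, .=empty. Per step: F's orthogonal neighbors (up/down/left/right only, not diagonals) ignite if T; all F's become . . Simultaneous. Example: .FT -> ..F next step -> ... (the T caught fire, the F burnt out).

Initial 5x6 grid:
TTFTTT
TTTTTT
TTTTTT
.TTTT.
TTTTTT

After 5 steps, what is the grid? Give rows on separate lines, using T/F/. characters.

Step 1: 3 trees catch fire, 1 burn out
  TF.FTT
  TTFTTT
  TTTTTT
  .TTTT.
  TTTTTT
Step 2: 5 trees catch fire, 3 burn out
  F...FT
  TF.FTT
  TTFTTT
  .TTTT.
  TTTTTT
Step 3: 6 trees catch fire, 5 burn out
  .....F
  F...FT
  TF.FTT
  .TFTT.
  TTTTTT
Step 4: 6 trees catch fire, 6 burn out
  ......
  .....F
  F...FT
  .F.FT.
  TTFTTT
Step 5: 4 trees catch fire, 6 burn out
  ......
  ......
  .....F
  ....F.
  TF.FTT

......
......
.....F
....F.
TF.FTT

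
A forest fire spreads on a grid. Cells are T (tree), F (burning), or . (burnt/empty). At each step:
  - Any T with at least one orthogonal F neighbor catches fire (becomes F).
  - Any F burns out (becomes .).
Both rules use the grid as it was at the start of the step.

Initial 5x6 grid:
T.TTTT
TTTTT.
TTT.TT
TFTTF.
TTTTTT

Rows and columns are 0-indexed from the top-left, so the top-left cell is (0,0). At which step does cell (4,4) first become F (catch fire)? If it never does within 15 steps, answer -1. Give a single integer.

Step 1: cell (4,4)='F' (+7 fires, +2 burnt)
  -> target ignites at step 1
Step 2: cell (4,4)='.' (+9 fires, +7 burnt)
Step 3: cell (4,4)='.' (+4 fires, +9 burnt)
Step 4: cell (4,4)='.' (+4 fires, +4 burnt)
Step 5: cell (4,4)='.' (+0 fires, +4 burnt)
  fire out at step 5

1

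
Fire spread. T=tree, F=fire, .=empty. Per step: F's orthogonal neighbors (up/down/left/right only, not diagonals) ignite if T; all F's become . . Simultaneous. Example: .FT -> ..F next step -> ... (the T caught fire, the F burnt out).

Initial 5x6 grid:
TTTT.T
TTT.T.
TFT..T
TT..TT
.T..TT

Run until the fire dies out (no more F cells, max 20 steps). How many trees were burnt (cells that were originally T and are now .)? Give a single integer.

Step 1: +4 fires, +1 burnt (F count now 4)
Step 2: +5 fires, +4 burnt (F count now 5)
Step 3: +2 fires, +5 burnt (F count now 2)
Step 4: +1 fires, +2 burnt (F count now 1)
Step 5: +0 fires, +1 burnt (F count now 0)
Fire out after step 5
Initially T: 19, now '.': 23
Total burnt (originally-T cells now '.'): 12

Answer: 12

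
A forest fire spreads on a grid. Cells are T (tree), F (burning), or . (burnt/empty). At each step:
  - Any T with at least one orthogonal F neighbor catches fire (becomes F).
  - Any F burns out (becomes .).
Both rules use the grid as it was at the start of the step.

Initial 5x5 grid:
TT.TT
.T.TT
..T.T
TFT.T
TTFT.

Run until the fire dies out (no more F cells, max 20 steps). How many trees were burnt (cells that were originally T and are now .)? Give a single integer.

Answer: 6

Derivation:
Step 1: +4 fires, +2 burnt (F count now 4)
Step 2: +2 fires, +4 burnt (F count now 2)
Step 3: +0 fires, +2 burnt (F count now 0)
Fire out after step 3
Initially T: 15, now '.': 16
Total burnt (originally-T cells now '.'): 6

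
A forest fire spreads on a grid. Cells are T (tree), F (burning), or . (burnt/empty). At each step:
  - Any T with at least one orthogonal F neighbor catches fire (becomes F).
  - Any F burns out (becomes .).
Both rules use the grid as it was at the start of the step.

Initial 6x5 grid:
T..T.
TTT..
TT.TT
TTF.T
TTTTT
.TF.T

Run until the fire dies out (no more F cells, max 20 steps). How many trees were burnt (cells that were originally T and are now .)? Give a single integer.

Step 1: +3 fires, +2 burnt (F count now 3)
Step 2: +4 fires, +3 burnt (F count now 4)
Step 3: +4 fires, +4 burnt (F count now 4)
Step 4: +4 fires, +4 burnt (F count now 4)
Step 5: +2 fires, +4 burnt (F count now 2)
Step 6: +1 fires, +2 burnt (F count now 1)
Step 7: +0 fires, +1 burnt (F count now 0)
Fire out after step 7
Initially T: 19, now '.': 29
Total burnt (originally-T cells now '.'): 18

Answer: 18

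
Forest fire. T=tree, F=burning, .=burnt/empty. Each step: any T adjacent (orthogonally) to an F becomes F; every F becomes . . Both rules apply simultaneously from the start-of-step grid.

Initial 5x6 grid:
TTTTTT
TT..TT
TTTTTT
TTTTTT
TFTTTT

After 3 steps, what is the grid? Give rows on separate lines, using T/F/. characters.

Step 1: 3 trees catch fire, 1 burn out
  TTTTTT
  TT..TT
  TTTTTT
  TFTTTT
  F.FTTT
Step 2: 4 trees catch fire, 3 burn out
  TTTTTT
  TT..TT
  TFTTTT
  F.FTTT
  ...FTT
Step 3: 5 trees catch fire, 4 burn out
  TTTTTT
  TF..TT
  F.FTTT
  ...FTT
  ....FT

TTTTTT
TF..TT
F.FTTT
...FTT
....FT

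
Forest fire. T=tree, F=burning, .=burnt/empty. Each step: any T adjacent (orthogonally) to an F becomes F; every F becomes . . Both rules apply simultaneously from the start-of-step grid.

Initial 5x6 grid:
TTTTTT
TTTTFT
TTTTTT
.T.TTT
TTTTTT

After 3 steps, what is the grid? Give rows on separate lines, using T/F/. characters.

Step 1: 4 trees catch fire, 1 burn out
  TTTTFT
  TTTF.F
  TTTTFT
  .T.TTT
  TTTTTT
Step 2: 6 trees catch fire, 4 burn out
  TTTF.F
  TTF...
  TTTF.F
  .T.TFT
  TTTTTT
Step 3: 6 trees catch fire, 6 burn out
  TTF...
  TF....
  TTF...
  .T.F.F
  TTTTFT

TTF...
TF....
TTF...
.T.F.F
TTTTFT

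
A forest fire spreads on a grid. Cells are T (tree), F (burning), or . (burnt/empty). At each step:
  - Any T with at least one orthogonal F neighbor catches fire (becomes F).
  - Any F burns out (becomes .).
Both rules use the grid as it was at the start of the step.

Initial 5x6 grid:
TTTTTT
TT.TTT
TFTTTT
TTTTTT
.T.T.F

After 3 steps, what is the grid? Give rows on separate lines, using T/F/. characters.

Step 1: 5 trees catch fire, 2 burn out
  TTTTTT
  TF.TTT
  F.FTTT
  TFTTTF
  .T.T..
Step 2: 8 trees catch fire, 5 burn out
  TFTTTT
  F..TTT
  ...FTF
  F.FTF.
  .F.T..
Step 3: 6 trees catch fire, 8 burn out
  F.FTTT
  ...FTF
  ....F.
  ...F..
  ...T..

F.FTTT
...FTF
....F.
...F..
...T..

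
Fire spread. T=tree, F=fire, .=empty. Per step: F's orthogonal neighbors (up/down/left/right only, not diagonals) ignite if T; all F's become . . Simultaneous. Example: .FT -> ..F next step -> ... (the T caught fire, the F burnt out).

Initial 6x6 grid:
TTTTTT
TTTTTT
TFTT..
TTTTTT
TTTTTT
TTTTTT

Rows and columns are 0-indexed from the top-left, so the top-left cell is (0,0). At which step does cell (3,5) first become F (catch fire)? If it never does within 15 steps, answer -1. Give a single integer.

Step 1: cell (3,5)='T' (+4 fires, +1 burnt)
Step 2: cell (3,5)='T' (+7 fires, +4 burnt)
Step 3: cell (3,5)='T' (+7 fires, +7 burnt)
Step 4: cell (3,5)='T' (+6 fires, +7 burnt)
Step 5: cell (3,5)='F' (+5 fires, +6 burnt)
  -> target ignites at step 5
Step 6: cell (3,5)='.' (+3 fires, +5 burnt)
Step 7: cell (3,5)='.' (+1 fires, +3 burnt)
Step 8: cell (3,5)='.' (+0 fires, +1 burnt)
  fire out at step 8

5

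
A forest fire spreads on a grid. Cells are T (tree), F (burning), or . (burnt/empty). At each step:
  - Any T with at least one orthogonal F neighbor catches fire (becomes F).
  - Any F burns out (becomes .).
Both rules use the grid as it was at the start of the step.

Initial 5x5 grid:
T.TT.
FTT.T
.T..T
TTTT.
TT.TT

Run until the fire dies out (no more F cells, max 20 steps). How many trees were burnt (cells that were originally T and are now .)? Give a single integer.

Step 1: +2 fires, +1 burnt (F count now 2)
Step 2: +2 fires, +2 burnt (F count now 2)
Step 3: +2 fires, +2 burnt (F count now 2)
Step 4: +4 fires, +2 burnt (F count now 4)
Step 5: +2 fires, +4 burnt (F count now 2)
Step 6: +1 fires, +2 burnt (F count now 1)
Step 7: +1 fires, +1 burnt (F count now 1)
Step 8: +0 fires, +1 burnt (F count now 0)
Fire out after step 8
Initially T: 16, now '.': 23
Total burnt (originally-T cells now '.'): 14

Answer: 14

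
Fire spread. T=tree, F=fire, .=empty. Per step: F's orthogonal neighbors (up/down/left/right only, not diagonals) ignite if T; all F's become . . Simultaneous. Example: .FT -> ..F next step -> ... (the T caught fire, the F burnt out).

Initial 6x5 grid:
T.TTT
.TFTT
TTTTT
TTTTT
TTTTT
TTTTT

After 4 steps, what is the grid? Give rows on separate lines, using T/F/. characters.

Step 1: 4 trees catch fire, 1 burn out
  T.FTT
  .F.FT
  TTFTT
  TTTTT
  TTTTT
  TTTTT
Step 2: 5 trees catch fire, 4 burn out
  T..FT
  ....F
  TF.FT
  TTFTT
  TTTTT
  TTTTT
Step 3: 6 trees catch fire, 5 burn out
  T...F
  .....
  F...F
  TF.FT
  TTFTT
  TTTTT
Step 4: 5 trees catch fire, 6 burn out
  T....
  .....
  .....
  F...F
  TF.FT
  TTFTT

T....
.....
.....
F...F
TF.FT
TTFTT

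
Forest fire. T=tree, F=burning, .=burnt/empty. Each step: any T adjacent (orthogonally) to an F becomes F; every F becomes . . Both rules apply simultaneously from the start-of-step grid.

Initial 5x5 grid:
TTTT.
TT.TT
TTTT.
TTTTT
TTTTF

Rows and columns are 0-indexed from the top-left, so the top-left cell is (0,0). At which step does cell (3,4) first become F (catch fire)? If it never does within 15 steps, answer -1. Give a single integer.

Step 1: cell (3,4)='F' (+2 fires, +1 burnt)
  -> target ignites at step 1
Step 2: cell (3,4)='.' (+2 fires, +2 burnt)
Step 3: cell (3,4)='.' (+3 fires, +2 burnt)
Step 4: cell (3,4)='.' (+4 fires, +3 burnt)
Step 5: cell (3,4)='.' (+4 fires, +4 burnt)
Step 6: cell (3,4)='.' (+3 fires, +4 burnt)
Step 7: cell (3,4)='.' (+2 fires, +3 burnt)
Step 8: cell (3,4)='.' (+1 fires, +2 burnt)
Step 9: cell (3,4)='.' (+0 fires, +1 burnt)
  fire out at step 9

1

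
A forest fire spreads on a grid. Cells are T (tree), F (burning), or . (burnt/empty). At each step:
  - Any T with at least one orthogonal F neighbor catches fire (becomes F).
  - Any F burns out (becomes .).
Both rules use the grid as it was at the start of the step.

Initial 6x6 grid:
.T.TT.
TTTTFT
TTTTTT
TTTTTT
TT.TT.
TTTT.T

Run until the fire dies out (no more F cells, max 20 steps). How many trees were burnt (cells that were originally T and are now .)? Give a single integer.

Answer: 28

Derivation:
Step 1: +4 fires, +1 burnt (F count now 4)
Step 2: +5 fires, +4 burnt (F count now 5)
Step 3: +5 fires, +5 burnt (F count now 5)
Step 4: +5 fires, +5 burnt (F count now 5)
Step 5: +3 fires, +5 burnt (F count now 3)
Step 6: +3 fires, +3 burnt (F count now 3)
Step 7: +2 fires, +3 burnt (F count now 2)
Step 8: +1 fires, +2 burnt (F count now 1)
Step 9: +0 fires, +1 burnt (F count now 0)
Fire out after step 9
Initially T: 29, now '.': 35
Total burnt (originally-T cells now '.'): 28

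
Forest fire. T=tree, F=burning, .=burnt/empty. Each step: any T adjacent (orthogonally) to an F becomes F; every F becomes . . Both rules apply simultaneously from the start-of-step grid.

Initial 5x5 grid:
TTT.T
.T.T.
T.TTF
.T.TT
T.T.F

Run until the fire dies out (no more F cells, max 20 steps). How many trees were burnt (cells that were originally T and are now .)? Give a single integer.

Answer: 5

Derivation:
Step 1: +2 fires, +2 burnt (F count now 2)
Step 2: +3 fires, +2 burnt (F count now 3)
Step 3: +0 fires, +3 burnt (F count now 0)
Fire out after step 3
Initially T: 14, now '.': 16
Total burnt (originally-T cells now '.'): 5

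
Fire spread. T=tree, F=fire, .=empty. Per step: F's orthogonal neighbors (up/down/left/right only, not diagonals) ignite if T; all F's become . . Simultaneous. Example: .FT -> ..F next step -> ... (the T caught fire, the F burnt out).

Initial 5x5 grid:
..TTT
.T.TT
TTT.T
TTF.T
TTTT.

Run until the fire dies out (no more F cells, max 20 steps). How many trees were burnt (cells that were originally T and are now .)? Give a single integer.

Step 1: +3 fires, +1 burnt (F count now 3)
Step 2: +4 fires, +3 burnt (F count now 4)
Step 3: +3 fires, +4 burnt (F count now 3)
Step 4: +0 fires, +3 burnt (F count now 0)
Fire out after step 4
Initially T: 17, now '.': 18
Total burnt (originally-T cells now '.'): 10

Answer: 10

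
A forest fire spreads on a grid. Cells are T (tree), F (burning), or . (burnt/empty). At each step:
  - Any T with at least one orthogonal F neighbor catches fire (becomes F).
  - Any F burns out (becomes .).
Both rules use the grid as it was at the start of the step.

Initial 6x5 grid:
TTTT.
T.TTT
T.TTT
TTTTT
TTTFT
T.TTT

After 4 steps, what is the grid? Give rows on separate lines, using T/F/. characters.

Step 1: 4 trees catch fire, 1 burn out
  TTTT.
  T.TTT
  T.TTT
  TTTFT
  TTF.F
  T.TFT
Step 2: 6 trees catch fire, 4 burn out
  TTTT.
  T.TTT
  T.TFT
  TTF.F
  TF...
  T.F.F
Step 3: 5 trees catch fire, 6 burn out
  TTTT.
  T.TFT
  T.F.F
  TF...
  F....
  T....
Step 4: 5 trees catch fire, 5 burn out
  TTTF.
  T.F.F
  T....
  F....
  .....
  F....

TTTF.
T.F.F
T....
F....
.....
F....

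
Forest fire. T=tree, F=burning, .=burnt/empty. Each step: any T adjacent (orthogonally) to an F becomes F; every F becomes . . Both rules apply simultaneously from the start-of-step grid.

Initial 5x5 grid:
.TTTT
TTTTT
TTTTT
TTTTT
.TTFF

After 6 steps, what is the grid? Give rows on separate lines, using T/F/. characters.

Step 1: 3 trees catch fire, 2 burn out
  .TTTT
  TTTTT
  TTTTT
  TTTFF
  .TF..
Step 2: 4 trees catch fire, 3 burn out
  .TTTT
  TTTTT
  TTTFF
  TTF..
  .F...
Step 3: 4 trees catch fire, 4 burn out
  .TTTT
  TTTFF
  TTF..
  TF...
  .....
Step 4: 5 trees catch fire, 4 burn out
  .TTFF
  TTF..
  TF...
  F....
  .....
Step 5: 3 trees catch fire, 5 burn out
  .TF..
  TF...
  F....
  .....
  .....
Step 6: 2 trees catch fire, 3 burn out
  .F...
  F....
  .....
  .....
  .....

.F...
F....
.....
.....
.....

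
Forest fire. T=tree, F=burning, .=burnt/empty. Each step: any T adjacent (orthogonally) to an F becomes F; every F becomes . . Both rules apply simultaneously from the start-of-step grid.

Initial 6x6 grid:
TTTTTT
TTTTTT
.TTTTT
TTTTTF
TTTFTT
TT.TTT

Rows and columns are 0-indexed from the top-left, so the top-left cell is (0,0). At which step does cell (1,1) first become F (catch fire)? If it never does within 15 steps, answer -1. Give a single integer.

Step 1: cell (1,1)='T' (+7 fires, +2 burnt)
Step 2: cell (1,1)='T' (+7 fires, +7 burnt)
Step 3: cell (1,1)='T' (+7 fires, +7 burnt)
Step 4: cell (1,1)='T' (+6 fires, +7 burnt)
Step 5: cell (1,1)='F' (+2 fires, +6 burnt)
  -> target ignites at step 5
Step 6: cell (1,1)='.' (+2 fires, +2 burnt)
Step 7: cell (1,1)='.' (+1 fires, +2 burnt)
Step 8: cell (1,1)='.' (+0 fires, +1 burnt)
  fire out at step 8

5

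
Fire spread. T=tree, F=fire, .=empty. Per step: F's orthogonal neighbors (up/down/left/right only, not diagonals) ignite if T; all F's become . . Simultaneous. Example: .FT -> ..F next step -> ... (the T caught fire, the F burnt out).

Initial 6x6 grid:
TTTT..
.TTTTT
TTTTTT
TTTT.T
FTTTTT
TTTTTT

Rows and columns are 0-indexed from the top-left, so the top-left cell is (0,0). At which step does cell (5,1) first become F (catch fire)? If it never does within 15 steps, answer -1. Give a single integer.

Step 1: cell (5,1)='T' (+3 fires, +1 burnt)
Step 2: cell (5,1)='F' (+4 fires, +3 burnt)
  -> target ignites at step 2
Step 3: cell (5,1)='.' (+4 fires, +4 burnt)
Step 4: cell (5,1)='.' (+5 fires, +4 burnt)
Step 5: cell (5,1)='.' (+5 fires, +5 burnt)
Step 6: cell (5,1)='.' (+6 fires, +5 burnt)
Step 7: cell (5,1)='.' (+3 fires, +6 burnt)
Step 8: cell (5,1)='.' (+1 fires, +3 burnt)
Step 9: cell (5,1)='.' (+0 fires, +1 burnt)
  fire out at step 9

2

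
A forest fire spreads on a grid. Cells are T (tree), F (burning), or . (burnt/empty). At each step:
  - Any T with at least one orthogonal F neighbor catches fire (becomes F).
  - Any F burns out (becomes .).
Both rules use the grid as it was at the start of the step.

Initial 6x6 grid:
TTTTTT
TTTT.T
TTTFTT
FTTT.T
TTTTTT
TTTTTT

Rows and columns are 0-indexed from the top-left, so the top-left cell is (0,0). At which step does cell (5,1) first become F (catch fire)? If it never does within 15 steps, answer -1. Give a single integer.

Step 1: cell (5,1)='T' (+7 fires, +2 burnt)
Step 2: cell (5,1)='T' (+9 fires, +7 burnt)
Step 3: cell (5,1)='F' (+10 fires, +9 burnt)
  -> target ignites at step 3
Step 4: cell (5,1)='.' (+5 fires, +10 burnt)
Step 5: cell (5,1)='.' (+1 fires, +5 burnt)
Step 6: cell (5,1)='.' (+0 fires, +1 burnt)
  fire out at step 6

3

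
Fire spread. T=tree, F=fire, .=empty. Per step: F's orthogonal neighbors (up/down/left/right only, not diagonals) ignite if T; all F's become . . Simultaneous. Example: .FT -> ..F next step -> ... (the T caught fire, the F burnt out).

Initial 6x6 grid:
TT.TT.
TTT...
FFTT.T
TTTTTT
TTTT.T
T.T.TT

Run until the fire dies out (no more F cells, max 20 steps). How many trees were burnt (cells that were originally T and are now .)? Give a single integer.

Answer: 23

Derivation:
Step 1: +5 fires, +2 burnt (F count now 5)
Step 2: +7 fires, +5 burnt (F count now 7)
Step 3: +3 fires, +7 burnt (F count now 3)
Step 4: +3 fires, +3 burnt (F count now 3)
Step 5: +1 fires, +3 burnt (F count now 1)
Step 6: +2 fires, +1 burnt (F count now 2)
Step 7: +1 fires, +2 burnt (F count now 1)
Step 8: +1 fires, +1 burnt (F count now 1)
Step 9: +0 fires, +1 burnt (F count now 0)
Fire out after step 9
Initially T: 25, now '.': 34
Total burnt (originally-T cells now '.'): 23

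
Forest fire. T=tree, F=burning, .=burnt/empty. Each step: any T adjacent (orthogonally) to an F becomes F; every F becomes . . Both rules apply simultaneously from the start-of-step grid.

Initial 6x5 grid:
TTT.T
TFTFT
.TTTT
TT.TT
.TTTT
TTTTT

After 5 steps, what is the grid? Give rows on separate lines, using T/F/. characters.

Step 1: 6 trees catch fire, 2 burn out
  TFT.T
  F.F.F
  .FTFT
  TT.TT
  .TTTT
  TTTTT
Step 2: 7 trees catch fire, 6 burn out
  F.F.F
  .....
  ..F.F
  TF.FT
  .TTTT
  TTTTT
Step 3: 4 trees catch fire, 7 burn out
  .....
  .....
  .....
  F...F
  .FTFT
  TTTTT
Step 4: 4 trees catch fire, 4 burn out
  .....
  .....
  .....
  .....
  ..F.F
  TFTFT
Step 5: 3 trees catch fire, 4 burn out
  .....
  .....
  .....
  .....
  .....
  F.F.F

.....
.....
.....
.....
.....
F.F.F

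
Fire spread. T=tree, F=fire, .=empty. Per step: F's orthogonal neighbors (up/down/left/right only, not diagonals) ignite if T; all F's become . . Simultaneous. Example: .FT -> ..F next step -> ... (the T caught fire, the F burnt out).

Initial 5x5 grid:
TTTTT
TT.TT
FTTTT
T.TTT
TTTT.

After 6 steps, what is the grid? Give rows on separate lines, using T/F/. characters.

Step 1: 3 trees catch fire, 1 burn out
  TTTTT
  FT.TT
  .FTTT
  F.TTT
  TTTT.
Step 2: 4 trees catch fire, 3 burn out
  FTTTT
  .F.TT
  ..FTT
  ..TTT
  FTTT.
Step 3: 4 trees catch fire, 4 burn out
  .FTTT
  ...TT
  ...FT
  ..FTT
  .FTT.
Step 4: 5 trees catch fire, 4 burn out
  ..FTT
  ...FT
  ....F
  ...FT
  ..FT.
Step 5: 4 trees catch fire, 5 burn out
  ...FT
  ....F
  .....
  ....F
  ...F.
Step 6: 1 trees catch fire, 4 burn out
  ....F
  .....
  .....
  .....
  .....

....F
.....
.....
.....
.....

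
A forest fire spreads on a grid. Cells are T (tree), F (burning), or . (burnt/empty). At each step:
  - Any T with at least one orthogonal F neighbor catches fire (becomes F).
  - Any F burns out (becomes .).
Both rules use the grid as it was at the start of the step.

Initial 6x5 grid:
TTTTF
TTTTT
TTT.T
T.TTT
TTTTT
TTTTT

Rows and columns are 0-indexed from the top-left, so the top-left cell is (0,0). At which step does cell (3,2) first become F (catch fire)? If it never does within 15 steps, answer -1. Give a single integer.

Step 1: cell (3,2)='T' (+2 fires, +1 burnt)
Step 2: cell (3,2)='T' (+3 fires, +2 burnt)
Step 3: cell (3,2)='T' (+3 fires, +3 burnt)
Step 4: cell (3,2)='T' (+5 fires, +3 burnt)
Step 5: cell (3,2)='F' (+5 fires, +5 burnt)
  -> target ignites at step 5
Step 6: cell (3,2)='.' (+3 fires, +5 burnt)
Step 7: cell (3,2)='.' (+3 fires, +3 burnt)
Step 8: cell (3,2)='.' (+2 fires, +3 burnt)
Step 9: cell (3,2)='.' (+1 fires, +2 burnt)
Step 10: cell (3,2)='.' (+0 fires, +1 burnt)
  fire out at step 10

5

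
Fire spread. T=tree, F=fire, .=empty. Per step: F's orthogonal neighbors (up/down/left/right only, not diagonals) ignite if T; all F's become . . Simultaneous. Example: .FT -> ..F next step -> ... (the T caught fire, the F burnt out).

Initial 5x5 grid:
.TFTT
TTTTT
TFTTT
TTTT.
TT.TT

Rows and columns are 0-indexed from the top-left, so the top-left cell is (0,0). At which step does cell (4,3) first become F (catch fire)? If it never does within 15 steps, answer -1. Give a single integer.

Step 1: cell (4,3)='T' (+7 fires, +2 burnt)
Step 2: cell (4,3)='T' (+7 fires, +7 burnt)
Step 3: cell (4,3)='T' (+4 fires, +7 burnt)
Step 4: cell (4,3)='F' (+1 fires, +4 burnt)
  -> target ignites at step 4
Step 5: cell (4,3)='.' (+1 fires, +1 burnt)
Step 6: cell (4,3)='.' (+0 fires, +1 burnt)
  fire out at step 6

4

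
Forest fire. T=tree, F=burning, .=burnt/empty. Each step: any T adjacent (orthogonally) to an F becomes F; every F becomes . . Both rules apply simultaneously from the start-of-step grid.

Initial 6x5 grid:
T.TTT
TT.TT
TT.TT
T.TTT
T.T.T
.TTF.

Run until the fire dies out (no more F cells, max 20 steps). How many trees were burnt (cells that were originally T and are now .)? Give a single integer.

Step 1: +1 fires, +1 burnt (F count now 1)
Step 2: +2 fires, +1 burnt (F count now 2)
Step 3: +1 fires, +2 burnt (F count now 1)
Step 4: +1 fires, +1 burnt (F count now 1)
Step 5: +2 fires, +1 burnt (F count now 2)
Step 6: +3 fires, +2 burnt (F count now 3)
Step 7: +2 fires, +3 burnt (F count now 2)
Step 8: +2 fires, +2 burnt (F count now 2)
Step 9: +0 fires, +2 burnt (F count now 0)
Fire out after step 9
Initially T: 21, now '.': 23
Total burnt (originally-T cells now '.'): 14

Answer: 14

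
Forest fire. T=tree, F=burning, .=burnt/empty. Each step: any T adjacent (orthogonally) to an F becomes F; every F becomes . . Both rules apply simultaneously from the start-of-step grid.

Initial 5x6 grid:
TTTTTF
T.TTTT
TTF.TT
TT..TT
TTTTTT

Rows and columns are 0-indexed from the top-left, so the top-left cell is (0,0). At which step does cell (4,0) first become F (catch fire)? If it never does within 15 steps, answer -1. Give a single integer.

Step 1: cell (4,0)='T' (+4 fires, +2 burnt)
Step 2: cell (4,0)='T' (+7 fires, +4 burnt)
Step 3: cell (4,0)='T' (+6 fires, +7 burnt)
Step 4: cell (4,0)='F' (+5 fires, +6 burnt)
  -> target ignites at step 4
Step 5: cell (4,0)='.' (+2 fires, +5 burnt)
Step 6: cell (4,0)='.' (+0 fires, +2 burnt)
  fire out at step 6

4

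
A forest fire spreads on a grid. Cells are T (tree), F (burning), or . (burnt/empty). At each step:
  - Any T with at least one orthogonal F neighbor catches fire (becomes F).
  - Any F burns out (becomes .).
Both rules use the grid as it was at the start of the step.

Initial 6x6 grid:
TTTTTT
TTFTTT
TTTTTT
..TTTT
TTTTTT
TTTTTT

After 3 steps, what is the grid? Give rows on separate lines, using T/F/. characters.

Step 1: 4 trees catch fire, 1 burn out
  TTFTTT
  TF.FTT
  TTFTTT
  ..TTTT
  TTTTTT
  TTTTTT
Step 2: 7 trees catch fire, 4 burn out
  TF.FTT
  F...FT
  TF.FTT
  ..FTTT
  TTTTTT
  TTTTTT
Step 3: 7 trees catch fire, 7 burn out
  F...FT
  .....F
  F...FT
  ...FTT
  TTFTTT
  TTTTTT

F...FT
.....F
F...FT
...FTT
TTFTTT
TTTTTT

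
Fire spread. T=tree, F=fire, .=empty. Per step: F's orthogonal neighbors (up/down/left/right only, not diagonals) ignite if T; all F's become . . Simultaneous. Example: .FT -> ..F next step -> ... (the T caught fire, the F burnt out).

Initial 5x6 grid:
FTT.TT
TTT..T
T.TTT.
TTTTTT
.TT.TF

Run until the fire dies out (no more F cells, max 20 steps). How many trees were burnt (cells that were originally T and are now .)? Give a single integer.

Step 1: +4 fires, +2 burnt (F count now 4)
Step 2: +4 fires, +4 burnt (F count now 4)
Step 3: +4 fires, +4 burnt (F count now 4)
Step 4: +4 fires, +4 burnt (F count now 4)
Step 5: +2 fires, +4 burnt (F count now 2)
Step 6: +0 fires, +2 burnt (F count now 0)
Fire out after step 6
Initially T: 21, now '.': 27
Total burnt (originally-T cells now '.'): 18

Answer: 18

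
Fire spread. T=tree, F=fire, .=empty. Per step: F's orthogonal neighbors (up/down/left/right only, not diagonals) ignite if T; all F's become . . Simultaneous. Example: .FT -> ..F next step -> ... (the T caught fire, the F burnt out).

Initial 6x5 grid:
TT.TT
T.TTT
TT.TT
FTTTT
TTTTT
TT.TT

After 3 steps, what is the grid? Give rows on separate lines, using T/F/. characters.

Step 1: 3 trees catch fire, 1 burn out
  TT.TT
  T.TTT
  FT.TT
  .FTTT
  FTTTT
  TT.TT
Step 2: 5 trees catch fire, 3 burn out
  TT.TT
  F.TTT
  .F.TT
  ..FTT
  .FTTT
  FT.TT
Step 3: 4 trees catch fire, 5 burn out
  FT.TT
  ..TTT
  ...TT
  ...FT
  ..FTT
  .F.TT

FT.TT
..TTT
...TT
...FT
..FTT
.F.TT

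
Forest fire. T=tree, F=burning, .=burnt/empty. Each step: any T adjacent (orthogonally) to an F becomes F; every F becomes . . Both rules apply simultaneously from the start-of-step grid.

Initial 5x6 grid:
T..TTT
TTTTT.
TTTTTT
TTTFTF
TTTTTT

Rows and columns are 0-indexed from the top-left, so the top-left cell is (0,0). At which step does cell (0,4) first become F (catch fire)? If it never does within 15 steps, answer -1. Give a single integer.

Step 1: cell (0,4)='T' (+6 fires, +2 burnt)
Step 2: cell (0,4)='T' (+6 fires, +6 burnt)
Step 3: cell (0,4)='T' (+6 fires, +6 burnt)
Step 4: cell (0,4)='F' (+4 fires, +6 burnt)
  -> target ignites at step 4
Step 5: cell (0,4)='.' (+2 fires, +4 burnt)
Step 6: cell (0,4)='.' (+1 fires, +2 burnt)
Step 7: cell (0,4)='.' (+0 fires, +1 burnt)
  fire out at step 7

4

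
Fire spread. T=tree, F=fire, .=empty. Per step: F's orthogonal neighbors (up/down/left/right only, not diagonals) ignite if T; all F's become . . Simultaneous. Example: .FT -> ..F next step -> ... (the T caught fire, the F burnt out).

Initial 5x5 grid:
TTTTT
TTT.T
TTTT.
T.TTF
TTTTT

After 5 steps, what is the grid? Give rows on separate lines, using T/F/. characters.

Step 1: 2 trees catch fire, 1 burn out
  TTTTT
  TTT.T
  TTTT.
  T.TF.
  TTTTF
Step 2: 3 trees catch fire, 2 burn out
  TTTTT
  TTT.T
  TTTF.
  T.F..
  TTTF.
Step 3: 2 trees catch fire, 3 burn out
  TTTTT
  TTT.T
  TTF..
  T....
  TTF..
Step 4: 3 trees catch fire, 2 burn out
  TTTTT
  TTF.T
  TF...
  T....
  TF...
Step 5: 4 trees catch fire, 3 burn out
  TTFTT
  TF..T
  F....
  T....
  F....

TTFTT
TF..T
F....
T....
F....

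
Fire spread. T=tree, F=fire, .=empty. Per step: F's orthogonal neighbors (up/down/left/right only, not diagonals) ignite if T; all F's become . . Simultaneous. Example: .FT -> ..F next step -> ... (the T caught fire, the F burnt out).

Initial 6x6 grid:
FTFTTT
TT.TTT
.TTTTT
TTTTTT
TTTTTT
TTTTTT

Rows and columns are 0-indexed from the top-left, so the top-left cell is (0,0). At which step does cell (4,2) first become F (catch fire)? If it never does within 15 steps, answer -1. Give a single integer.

Step 1: cell (4,2)='T' (+3 fires, +2 burnt)
Step 2: cell (4,2)='T' (+3 fires, +3 burnt)
Step 3: cell (4,2)='T' (+4 fires, +3 burnt)
Step 4: cell (4,2)='T' (+5 fires, +4 burnt)
Step 5: cell (4,2)='T' (+6 fires, +5 burnt)
Step 6: cell (4,2)='F' (+6 fires, +6 burnt)
  -> target ignites at step 6
Step 7: cell (4,2)='.' (+4 fires, +6 burnt)
Step 8: cell (4,2)='.' (+1 fires, +4 burnt)
Step 9: cell (4,2)='.' (+0 fires, +1 burnt)
  fire out at step 9

6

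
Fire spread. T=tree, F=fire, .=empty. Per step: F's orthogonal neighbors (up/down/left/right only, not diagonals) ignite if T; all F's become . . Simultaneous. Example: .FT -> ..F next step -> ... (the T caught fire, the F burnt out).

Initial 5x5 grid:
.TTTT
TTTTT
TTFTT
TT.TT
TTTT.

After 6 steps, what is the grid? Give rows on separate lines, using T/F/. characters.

Step 1: 3 trees catch fire, 1 burn out
  .TTTT
  TTFTT
  TF.FT
  TT.TT
  TTTT.
Step 2: 7 trees catch fire, 3 burn out
  .TFTT
  TF.FT
  F...F
  TF.FT
  TTTT.
Step 3: 8 trees catch fire, 7 burn out
  .F.FT
  F...F
  .....
  F...F
  TFTF.
Step 4: 3 trees catch fire, 8 burn out
  ....F
  .....
  .....
  .....
  F.F..
Step 5: 0 trees catch fire, 3 burn out
  .....
  .....
  .....
  .....
  .....
Step 6: 0 trees catch fire, 0 burn out
  .....
  .....
  .....
  .....
  .....

.....
.....
.....
.....
.....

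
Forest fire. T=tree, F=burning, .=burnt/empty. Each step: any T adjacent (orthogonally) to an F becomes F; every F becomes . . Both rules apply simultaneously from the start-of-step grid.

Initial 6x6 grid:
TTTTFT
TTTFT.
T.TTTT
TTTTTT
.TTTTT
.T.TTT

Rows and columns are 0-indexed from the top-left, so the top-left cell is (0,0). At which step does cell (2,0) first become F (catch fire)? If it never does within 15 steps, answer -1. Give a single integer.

Step 1: cell (2,0)='T' (+5 fires, +2 burnt)
Step 2: cell (2,0)='T' (+5 fires, +5 burnt)
Step 3: cell (2,0)='T' (+6 fires, +5 burnt)
Step 4: cell (2,0)='F' (+7 fires, +6 burnt)
  -> target ignites at step 4
Step 5: cell (2,0)='.' (+4 fires, +7 burnt)
Step 6: cell (2,0)='.' (+2 fires, +4 burnt)
Step 7: cell (2,0)='.' (+0 fires, +2 burnt)
  fire out at step 7

4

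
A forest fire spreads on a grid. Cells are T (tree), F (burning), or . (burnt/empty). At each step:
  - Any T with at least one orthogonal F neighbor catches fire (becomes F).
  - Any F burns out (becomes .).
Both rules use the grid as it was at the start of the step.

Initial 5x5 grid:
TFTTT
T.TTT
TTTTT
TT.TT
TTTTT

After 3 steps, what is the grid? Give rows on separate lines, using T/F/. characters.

Step 1: 2 trees catch fire, 1 burn out
  F.FTT
  T.TTT
  TTTTT
  TT.TT
  TTTTT
Step 2: 3 trees catch fire, 2 burn out
  ...FT
  F.FTT
  TTTTT
  TT.TT
  TTTTT
Step 3: 4 trees catch fire, 3 burn out
  ....F
  ...FT
  FTFTT
  TT.TT
  TTTTT

....F
...FT
FTFTT
TT.TT
TTTTT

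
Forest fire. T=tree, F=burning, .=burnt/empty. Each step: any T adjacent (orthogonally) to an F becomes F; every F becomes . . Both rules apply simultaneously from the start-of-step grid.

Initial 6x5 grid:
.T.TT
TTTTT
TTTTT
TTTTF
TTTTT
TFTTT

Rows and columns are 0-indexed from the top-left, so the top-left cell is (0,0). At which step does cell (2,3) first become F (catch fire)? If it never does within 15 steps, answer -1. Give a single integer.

Step 1: cell (2,3)='T' (+6 fires, +2 burnt)
Step 2: cell (2,3)='F' (+9 fires, +6 burnt)
  -> target ignites at step 2
Step 3: cell (2,3)='.' (+5 fires, +9 burnt)
Step 4: cell (2,3)='.' (+4 fires, +5 burnt)
Step 5: cell (2,3)='.' (+2 fires, +4 burnt)
Step 6: cell (2,3)='.' (+0 fires, +2 burnt)
  fire out at step 6

2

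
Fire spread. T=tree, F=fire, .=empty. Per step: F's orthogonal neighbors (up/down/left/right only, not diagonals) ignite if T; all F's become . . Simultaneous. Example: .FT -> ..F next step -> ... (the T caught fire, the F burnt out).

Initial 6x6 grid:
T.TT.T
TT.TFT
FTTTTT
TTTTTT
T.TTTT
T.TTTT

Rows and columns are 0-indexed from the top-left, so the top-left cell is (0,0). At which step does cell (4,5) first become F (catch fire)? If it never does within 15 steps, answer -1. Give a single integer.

Step 1: cell (4,5)='T' (+6 fires, +2 burnt)
Step 2: cell (4,5)='T' (+10 fires, +6 burnt)
Step 3: cell (4,5)='T' (+6 fires, +10 burnt)
Step 4: cell (4,5)='F' (+4 fires, +6 burnt)
  -> target ignites at step 4
Step 5: cell (4,5)='.' (+3 fires, +4 burnt)
Step 6: cell (4,5)='.' (+0 fires, +3 burnt)
  fire out at step 6

4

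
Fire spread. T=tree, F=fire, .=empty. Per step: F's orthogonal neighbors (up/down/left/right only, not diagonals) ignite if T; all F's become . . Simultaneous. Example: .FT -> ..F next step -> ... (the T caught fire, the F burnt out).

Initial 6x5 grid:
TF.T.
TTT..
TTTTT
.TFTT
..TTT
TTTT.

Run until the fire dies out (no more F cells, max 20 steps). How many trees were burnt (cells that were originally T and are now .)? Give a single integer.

Answer: 19

Derivation:
Step 1: +6 fires, +2 burnt (F count now 6)
Step 2: +7 fires, +6 burnt (F count now 7)
Step 3: +5 fires, +7 burnt (F count now 5)
Step 4: +1 fires, +5 burnt (F count now 1)
Step 5: +0 fires, +1 burnt (F count now 0)
Fire out after step 5
Initially T: 20, now '.': 29
Total burnt (originally-T cells now '.'): 19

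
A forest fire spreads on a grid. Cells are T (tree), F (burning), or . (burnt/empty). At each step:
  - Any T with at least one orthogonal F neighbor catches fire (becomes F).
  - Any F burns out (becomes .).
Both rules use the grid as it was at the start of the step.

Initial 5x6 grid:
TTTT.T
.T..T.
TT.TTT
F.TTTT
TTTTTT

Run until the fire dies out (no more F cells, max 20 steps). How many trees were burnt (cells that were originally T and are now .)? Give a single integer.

Answer: 21

Derivation:
Step 1: +2 fires, +1 burnt (F count now 2)
Step 2: +2 fires, +2 burnt (F count now 2)
Step 3: +2 fires, +2 burnt (F count now 2)
Step 4: +3 fires, +2 burnt (F count now 3)
Step 5: +4 fires, +3 burnt (F count now 4)
Step 6: +4 fires, +4 burnt (F count now 4)
Step 7: +2 fires, +4 burnt (F count now 2)
Step 8: +2 fires, +2 burnt (F count now 2)
Step 9: +0 fires, +2 burnt (F count now 0)
Fire out after step 9
Initially T: 22, now '.': 29
Total burnt (originally-T cells now '.'): 21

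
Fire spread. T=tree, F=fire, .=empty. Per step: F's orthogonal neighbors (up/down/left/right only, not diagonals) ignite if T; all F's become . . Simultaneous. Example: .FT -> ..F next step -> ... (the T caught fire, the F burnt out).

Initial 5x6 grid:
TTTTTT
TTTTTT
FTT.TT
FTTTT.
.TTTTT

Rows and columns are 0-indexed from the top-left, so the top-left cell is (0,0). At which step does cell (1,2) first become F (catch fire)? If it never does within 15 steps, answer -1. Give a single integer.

Step 1: cell (1,2)='T' (+3 fires, +2 burnt)
Step 2: cell (1,2)='T' (+5 fires, +3 burnt)
Step 3: cell (1,2)='F' (+4 fires, +5 burnt)
  -> target ignites at step 3
Step 4: cell (1,2)='.' (+4 fires, +4 burnt)
Step 5: cell (1,2)='.' (+4 fires, +4 burnt)
Step 6: cell (1,2)='.' (+4 fires, +4 burnt)
Step 7: cell (1,2)='.' (+1 fires, +4 burnt)
Step 8: cell (1,2)='.' (+0 fires, +1 burnt)
  fire out at step 8

3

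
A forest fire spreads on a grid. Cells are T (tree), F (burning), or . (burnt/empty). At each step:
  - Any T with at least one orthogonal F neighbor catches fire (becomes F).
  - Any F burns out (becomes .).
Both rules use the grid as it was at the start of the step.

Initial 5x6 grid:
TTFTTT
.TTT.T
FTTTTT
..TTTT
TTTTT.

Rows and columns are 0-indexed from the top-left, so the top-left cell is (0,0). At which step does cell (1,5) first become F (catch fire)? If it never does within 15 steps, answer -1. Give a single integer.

Step 1: cell (1,5)='T' (+4 fires, +2 burnt)
Step 2: cell (1,5)='T' (+5 fires, +4 burnt)
Step 3: cell (1,5)='T' (+3 fires, +5 burnt)
Step 4: cell (1,5)='F' (+4 fires, +3 burnt)
  -> target ignites at step 4
Step 5: cell (1,5)='.' (+4 fires, +4 burnt)
Step 6: cell (1,5)='.' (+3 fires, +4 burnt)
Step 7: cell (1,5)='.' (+0 fires, +3 burnt)
  fire out at step 7

4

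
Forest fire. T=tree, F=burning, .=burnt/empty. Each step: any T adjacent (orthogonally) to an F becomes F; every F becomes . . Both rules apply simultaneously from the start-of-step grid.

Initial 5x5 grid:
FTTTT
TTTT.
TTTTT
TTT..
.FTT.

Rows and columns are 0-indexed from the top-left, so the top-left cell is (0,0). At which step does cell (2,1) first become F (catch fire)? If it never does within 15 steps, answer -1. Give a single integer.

Step 1: cell (2,1)='T' (+4 fires, +2 burnt)
Step 2: cell (2,1)='F' (+7 fires, +4 burnt)
  -> target ignites at step 2
Step 3: cell (2,1)='.' (+3 fires, +7 burnt)
Step 4: cell (2,1)='.' (+3 fires, +3 burnt)
Step 5: cell (2,1)='.' (+1 fires, +3 burnt)
Step 6: cell (2,1)='.' (+0 fires, +1 burnt)
  fire out at step 6

2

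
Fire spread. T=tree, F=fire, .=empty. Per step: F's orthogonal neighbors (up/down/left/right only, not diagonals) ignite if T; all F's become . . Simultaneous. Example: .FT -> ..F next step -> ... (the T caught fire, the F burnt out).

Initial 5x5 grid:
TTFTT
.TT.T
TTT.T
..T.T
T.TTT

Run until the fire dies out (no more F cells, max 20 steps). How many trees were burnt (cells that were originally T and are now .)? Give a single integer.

Answer: 16

Derivation:
Step 1: +3 fires, +1 burnt (F count now 3)
Step 2: +4 fires, +3 burnt (F count now 4)
Step 3: +3 fires, +4 burnt (F count now 3)
Step 4: +3 fires, +3 burnt (F count now 3)
Step 5: +2 fires, +3 burnt (F count now 2)
Step 6: +1 fires, +2 burnt (F count now 1)
Step 7: +0 fires, +1 burnt (F count now 0)
Fire out after step 7
Initially T: 17, now '.': 24
Total burnt (originally-T cells now '.'): 16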